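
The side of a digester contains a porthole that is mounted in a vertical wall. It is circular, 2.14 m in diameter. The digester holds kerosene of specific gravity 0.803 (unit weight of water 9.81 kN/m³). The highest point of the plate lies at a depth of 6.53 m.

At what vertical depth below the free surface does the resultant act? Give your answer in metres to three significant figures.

γ = 0.803 × 9.81 = 7.87743 kN/m³.
The centroid is at the centre, 1.07 m below the top of the plate, so the centroid depth is h_c = 6.53 + 1.07 = 7.6 m.
A = π(1.07)² = 3.59681 m².
Resultant F = γ·h_c·A = 7.87743 × 7.6 × 3.59681 = 215.336 kN.
I_c = πr⁴/4 = π × 1.07⁴/4 = 1.0295 m⁴.
Centre of pressure: y_p = y_c + I_c/(y_c·A) = 7.6 + 1.0295/(7.6 × 3.59681) = 7.6 + 0.0376613 = 7.63766 m along the plane.

h_p = 7.64 m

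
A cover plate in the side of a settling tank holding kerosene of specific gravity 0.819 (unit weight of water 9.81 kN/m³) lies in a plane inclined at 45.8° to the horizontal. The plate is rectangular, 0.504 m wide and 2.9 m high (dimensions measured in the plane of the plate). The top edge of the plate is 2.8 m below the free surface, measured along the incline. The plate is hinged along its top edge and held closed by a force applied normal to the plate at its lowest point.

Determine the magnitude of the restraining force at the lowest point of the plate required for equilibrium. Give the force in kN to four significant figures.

γ = 0.819 × 9.81 = 8.03439 kN/m³.
Let θ = 45.8° be the plate's angle to the horizontal; measure y along the incline from where the plane meets the free surface. Vertical depth h = y·sinθ with sinθ = 0.716911.
The centroid lies 2.9/2 = 1.45 m below the top edge, so y_c = 2.8 + 1.45 = 4.25 m and h_c = 4.25 × 0.716911 = 3.04687 m.
A = 0.504 × 2.9 = 1.4616 m².
Resultant F = γ·h_c·A = 8.03439 × 3.04687 × 1.4616 = 35.7796 kN.
I_c = b·h³/12 = 0.504 × 2.9³/12 = 1.02434 m⁴.
Centre of pressure: y_p = y_c + I_c/(y_c·A) = 4.25 + 1.02434/(4.25 × 1.4616) = 4.25 + 0.164902 = 4.4149 m along the plane.
The resultant acts 1.45 + 0.164902 = 1.6149 m (along the plate) below the hinge at the top edge, so the moment about the hinge is M = F × 1.6149 = 35.7796 × 1.6149 = 57.7805 kN·m.
A normal force at the bottom, 2.9 m from the hinge, must supply this moment: P = 57.7805/2.9 = 19.9243 kN.

P ≈ 19.92 kN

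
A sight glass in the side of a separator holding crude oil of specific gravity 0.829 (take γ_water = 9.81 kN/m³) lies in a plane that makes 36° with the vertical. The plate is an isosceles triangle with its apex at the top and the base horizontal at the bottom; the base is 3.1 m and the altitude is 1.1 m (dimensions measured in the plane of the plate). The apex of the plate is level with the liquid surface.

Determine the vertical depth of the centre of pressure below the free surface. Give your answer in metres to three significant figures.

γ = 0.829 × 9.81 = 8.13249 kN/m³.
The plate makes 36° with the vertical, i.e. θ = 90° − 36° = 54° to the horizontal. Measuring y along the incline from the free-surface line, vertical depth h = y·sinθ with sinθ = 0.809017.
With the apex up, the centroid sits 2h/3 = 2 × 1.1/3 = 0.733333 m below the apex, so y_c = 0.733333 m and h_c = 0.733333 × 0.809017 = 0.593279 m.
A = ½ × 3.1 × 1.1 = 1.705 m².
Resultant F = γ·h_c·A = 8.13249 × 0.593279 × 1.705 = 8.22634 kN.
I_c = b·h³/36 = 3.1 × 1.1³/36 = 0.114614 m⁴.
Centre of pressure: y_p = y_c + I_c/(y_c·A) = 0.733333 + 0.114614/(0.733333 × 1.705) = 0.733333 + 0.0916668 = 0.825 m along the plane.
Vertically, h_p = y_p·sinθ = 0.825 × 0.809017 = 0.667439 m.

h_p = 0.667 m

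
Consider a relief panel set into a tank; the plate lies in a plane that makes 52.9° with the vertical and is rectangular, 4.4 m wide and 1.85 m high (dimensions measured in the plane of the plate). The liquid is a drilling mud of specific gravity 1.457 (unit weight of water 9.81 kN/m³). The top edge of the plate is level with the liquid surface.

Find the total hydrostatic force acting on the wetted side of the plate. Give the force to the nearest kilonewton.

γ = 1.457 × 9.81 = 14.29317 kN/m³.
The plate makes 52.9° with the vertical, i.e. θ = 90° − 52.9° = 37.1° to the horizontal. Measuring y along the incline from the free-surface line, vertical depth h = y·sinθ with sinθ = 0.603208.
The centroid lies 1.85/2 = 0.925 m below the top edge, so y_c = 0.925 m and h_c = 0.925 × 0.603208 = 0.557967 m.
A = 4.4 × 1.85 = 8.14 m².
Resultant F = γ·h_c·A = 14.29317 × 0.557967 × 8.14 = 64.9175 kN.

F ≈ 65 kN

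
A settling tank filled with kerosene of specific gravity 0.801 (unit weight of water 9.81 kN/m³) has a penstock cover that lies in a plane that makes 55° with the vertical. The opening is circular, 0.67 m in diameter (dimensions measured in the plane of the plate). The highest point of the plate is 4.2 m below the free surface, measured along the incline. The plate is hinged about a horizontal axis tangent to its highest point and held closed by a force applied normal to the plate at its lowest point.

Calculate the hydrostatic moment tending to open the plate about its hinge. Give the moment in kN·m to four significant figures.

γ = 0.801 × 9.81 = 7.85781 kN/m³.
The plate makes 55° with the vertical, i.e. θ = 90° − 55° = 35° to the horizontal. Measuring y along the incline from the free-surface line, vertical depth h = y·sinθ with sinθ = 0.573576.
The centroid is at the centre, 0.335 m below the top of the plate, so y_c = 4.2 + 0.335 = 4.535 m and h_c = 4.535 × 0.573576 = 2.60117 m.
A = π(0.335)² = 0.352565 m².
Resultant F = γ·h_c·A = 7.85781 × 2.60117 × 0.352565 = 7.20625 kN.
I_c = πr⁴/4 = π × 0.335⁴/4 = 0.00989166 m⁴.
Centre of pressure: y_p = y_c + I_c/(y_c·A) = 4.535 + 0.00989166/(4.535 × 0.352565) = 4.535 + 0.00618661 = 4.54119 m along the plane.
The resultant acts 0.335 + 0.00618661 = 0.341187 m (along the plate) below the hinge at the top edge, so the moment about the hinge is M = F × 0.341187 = 7.20625 × 0.341187 = 2.45868 kN·m.

M ≈ 2.459 kN·m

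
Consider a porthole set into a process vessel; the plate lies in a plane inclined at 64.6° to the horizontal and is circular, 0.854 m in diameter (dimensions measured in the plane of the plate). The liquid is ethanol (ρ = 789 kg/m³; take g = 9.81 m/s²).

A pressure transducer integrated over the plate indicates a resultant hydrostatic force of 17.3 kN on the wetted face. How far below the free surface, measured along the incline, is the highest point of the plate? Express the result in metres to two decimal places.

γ = ρg = 789 × 9.81 / 1000 = 7.74009 kN/m³.
A = π(0.427)² = 0.572803 m².
From F = γ·h_c·A, the centroid depth is h_c = 17.3/(7.74009 × 0.572803) = 3.90207 m.
Let θ = 64.6° be the plate's angle to the horizontal; measure y along the incline from where the plane meets the free surface. Vertical depth h = y·sinθ with sinθ = 0.903335.
Along the incline, y_c = h_c/sinθ = 3.90207/0.903335 = 4.31963 m.
The centroid is at the centre, 0.427 m below the top of the plate, so the highest point sits at y_top = 4.31963 − 0.427 = 3.89263 m along the incline.

y_top ≈ 3.89 m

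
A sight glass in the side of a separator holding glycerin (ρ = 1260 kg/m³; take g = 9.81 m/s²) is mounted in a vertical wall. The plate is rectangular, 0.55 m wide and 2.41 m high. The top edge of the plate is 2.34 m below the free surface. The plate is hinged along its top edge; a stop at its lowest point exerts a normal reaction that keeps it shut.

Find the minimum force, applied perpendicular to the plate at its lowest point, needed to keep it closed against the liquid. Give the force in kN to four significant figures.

P ≈ 32.33 kN

γ = ρg = 1260 × 9.81 / 1000 = 12.3606 kN/m³.
The centroid lies 2.41/2 = 1.205 m below the top edge, so the centroid depth is h_c = 2.34 + 1.205 = 3.545 m.
A = 0.55 × 2.41 = 1.3255 m².
Resultant F = γ·h_c·A = 12.3606 × 3.545 × 1.3255 = 58.0812 kN.
I_c = b·h³/12 = 0.55 × 2.41³/12 = 0.641553 m⁴.
Centre of pressure: y_p = y_c + I_c/(y_c·A) = 3.545 + 0.641553/(3.545 × 1.3255) = 3.545 + 0.136533 = 3.68153 m along the plane.
The resultant acts 1.205 + 0.136533 = 1.34153 m (along the plate) below the hinge at the top edge, so the moment about the hinge is M = F × 1.34153 = 58.0812 × 1.34153 = 77.9177 kN·m.
A normal force at the bottom, 2.41 m from the hinge, must supply this moment: P = 77.9177/2.41 = 32.331 kN.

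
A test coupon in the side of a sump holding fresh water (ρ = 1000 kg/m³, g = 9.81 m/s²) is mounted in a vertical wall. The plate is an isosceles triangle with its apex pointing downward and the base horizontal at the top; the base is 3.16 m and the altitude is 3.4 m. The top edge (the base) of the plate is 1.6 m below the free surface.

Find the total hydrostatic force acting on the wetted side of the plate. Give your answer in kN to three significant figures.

γ = ρg = 1000 × 9.81 = 9810 N/m³ = 9.81 kN/m³.
With the apex down, the centroid sits h/3 = 3.4/3 = 1.13333 m below the base (the top edge), so the centroid depth is h_c = 1.6 + 1.13333 = 2.73333 m.
A = ½ × 3.16 × 3.4 = 5.372 m².
Resultant F = γ·h_c·A = 9.81 × 2.73333 × 5.372 = 144.045 kN.

F ≈ 144 kN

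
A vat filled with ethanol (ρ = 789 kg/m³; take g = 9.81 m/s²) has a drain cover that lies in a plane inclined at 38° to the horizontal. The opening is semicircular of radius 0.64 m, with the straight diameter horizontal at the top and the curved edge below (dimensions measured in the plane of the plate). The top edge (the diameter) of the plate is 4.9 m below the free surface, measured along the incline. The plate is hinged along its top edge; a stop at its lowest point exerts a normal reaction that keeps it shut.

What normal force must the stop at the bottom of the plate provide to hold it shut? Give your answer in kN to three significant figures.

γ = ρg = 789 × 9.81 / 1000 = 7.74009 kN/m³.
Let θ = 38° be the plate's angle to the horizontal; measure y along the incline from where the plane meets the free surface. Vertical depth h = y·sinθ with sinθ = 0.615661.
The centroid of a semicircle lies 4r/(3π) = 0.271624 m from the diameter, here below the top edge, so y_c = 4.9 + 0.271624 = 5.17162 m and h_c = 5.17162 × 0.615661 = 3.18396 m.
A = πr²/2 = π × 0.64²/2 = 0.643398 m².
Resultant F = γ·h_c·A = 7.74009 × 3.18396 × 0.643398 = 15.856 kN.
I_c = (π/8 − 8/(9π))·r⁴ = 0.109757 × 0.64⁴ = 0.0184142 m⁴.
Centre of pressure: y_p = y_c + I_c/(y_c·A) = 5.17162 + 0.0184142/(5.17162 × 0.643398) = 5.17162 + 0.00553409 = 5.17715 m along the plane.
The resultant acts 0.271624 + 0.00553409 = 0.277158 m (along the plate) below the hinge at the top edge, so the moment about the hinge is M = F × 0.277158 = 15.856 × 0.277158 = 4.39462 kN·m.
A normal force at the bottom, 0.64 m from the hinge, must supply this moment: P = 4.39462/0.64 = 6.86659 kN.

P ≈ 6.87 kN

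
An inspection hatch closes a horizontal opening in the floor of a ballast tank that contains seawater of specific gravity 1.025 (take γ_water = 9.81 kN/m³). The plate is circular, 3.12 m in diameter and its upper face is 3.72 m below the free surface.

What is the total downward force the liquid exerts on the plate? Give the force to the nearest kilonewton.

γ = 1.025 × 9.81 = 10.05525 kN/m³.
The plate is horizontal, so pressure is uniform at p = γ·h = 10.05525 × 3.72 = 37.4055 kN/m².
A = π(1.56)² = 7.64538 m².
F = p·A = 37.4055 × 7.64538 = 285.979 kN.

F ≈ 286 kN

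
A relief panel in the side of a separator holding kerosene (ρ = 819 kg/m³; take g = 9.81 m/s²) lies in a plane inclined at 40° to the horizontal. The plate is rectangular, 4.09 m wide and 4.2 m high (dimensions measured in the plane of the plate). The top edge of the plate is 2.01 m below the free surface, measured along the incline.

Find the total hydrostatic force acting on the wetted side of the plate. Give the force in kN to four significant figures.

F ≈ 364.6 kN

γ = ρg = 819 × 9.81 / 1000 = 8.03439 kN/m³.
Let θ = 40° be the plate's angle to the horizontal; measure y along the incline from where the plane meets the free surface. Vertical depth h = y·sinθ with sinθ = 0.642788.
The centroid lies 4.2/2 = 2.1 m below the top edge, so y_c = 2.01 + 2.1 = 4.11 m and h_c = 4.11 × 0.642788 = 2.64186 m.
A = 4.09 × 4.2 = 17.178 m².
Resultant F = γ·h_c·A = 8.03439 × 2.64186 × 17.178 = 364.616 kN.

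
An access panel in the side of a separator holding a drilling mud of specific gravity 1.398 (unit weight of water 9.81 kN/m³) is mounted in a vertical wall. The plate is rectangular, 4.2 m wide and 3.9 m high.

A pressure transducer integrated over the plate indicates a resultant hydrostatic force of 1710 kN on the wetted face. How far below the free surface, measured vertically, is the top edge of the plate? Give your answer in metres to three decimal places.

d_top ≈ 5.662 m

γ = 1.398 × 9.81 = 13.71438 kN/m³.
A = 4.2 × 3.9 = 16.38 m².
From F = γ·h_c·A, the centroid depth is h_c = 1710/(13.71438 × 16.38) = 7.61213 m.
The centroid lies 3.9/2 = 1.95 m below the top edge, so the top edge sits at h_top = 7.61213 − 1.95 = 5.66213 m below the surface.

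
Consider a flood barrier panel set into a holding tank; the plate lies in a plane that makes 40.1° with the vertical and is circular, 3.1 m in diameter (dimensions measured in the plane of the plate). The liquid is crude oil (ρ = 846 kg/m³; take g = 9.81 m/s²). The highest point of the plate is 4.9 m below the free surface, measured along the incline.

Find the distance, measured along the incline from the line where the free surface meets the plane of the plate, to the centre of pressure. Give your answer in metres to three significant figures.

y_p = 6.54 m

γ = ρg = 846 × 9.81 / 1000 = 8.29926 kN/m³.
The plate makes 40.1° with the vertical, i.e. θ = 90° − 40.1° = 49.9° to the horizontal. Measuring y along the incline from the free-surface line, vertical depth h = y·sinθ with sinθ = 0.764921.
The centroid is at the centre, 1.55 m below the top of the plate, so y_c = 4.9 + 1.55 = 6.45 m and h_c = 6.45 × 0.764921 = 4.93374 m.
A = π(1.55)² = 7.54768 m².
Resultant F = γ·h_c·A = 8.29926 × 4.93374 × 7.54768 = 309.05 kN.
I_c = πr⁴/4 = π × 1.55⁴/4 = 4.53332 m⁴.
Centre of pressure: y_p = y_c + I_c/(y_c·A) = 6.45 + 4.53332/(6.45 × 7.54768) = 6.45 + 0.09312 = 6.54312 m along the plane.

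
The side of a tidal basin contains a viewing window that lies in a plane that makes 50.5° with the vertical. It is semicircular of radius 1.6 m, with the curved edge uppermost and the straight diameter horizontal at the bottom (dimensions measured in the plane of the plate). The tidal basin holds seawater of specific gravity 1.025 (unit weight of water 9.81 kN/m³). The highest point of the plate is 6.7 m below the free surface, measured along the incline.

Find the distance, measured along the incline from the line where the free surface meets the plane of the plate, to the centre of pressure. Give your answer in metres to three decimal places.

y_p = 7.644 m

γ = 1.025 × 9.81 = 10.05525 kN/m³.
The plate makes 50.5° with the vertical, i.e. θ = 90° − 50.5° = 39.5° to the horizontal. Measuring y along the incline from the free-surface line, vertical depth h = y·sinθ with sinθ = 0.636078.
The centroid lies 4r/(3π) = 0.679061 m above the diameter, so r − 4r/(3π) = 1.6 − 0.679061 = 0.920939 m below the topmost point, so y_c = 6.7 + 0.920939 = 7.62094 m and h_c = 7.62094 × 0.636078 = 4.84751 m.
A = πr²/2 = π × 1.6²/2 = 4.02124 m².
Resultant F = γ·h_c·A = 10.05525 × 4.84751 × 4.02124 = 196.007 kN.
I_c = (π/8 − 8/(9π))·r⁴ = 0.109757 × 1.6⁴ = 0.719303 m⁴.
Centre of pressure: y_p = y_c + I_c/(y_c·A) = 7.62094 + 0.719303/(7.62094 × 4.02124) = 7.62094 + 0.0234716 = 7.64441 m along the plane.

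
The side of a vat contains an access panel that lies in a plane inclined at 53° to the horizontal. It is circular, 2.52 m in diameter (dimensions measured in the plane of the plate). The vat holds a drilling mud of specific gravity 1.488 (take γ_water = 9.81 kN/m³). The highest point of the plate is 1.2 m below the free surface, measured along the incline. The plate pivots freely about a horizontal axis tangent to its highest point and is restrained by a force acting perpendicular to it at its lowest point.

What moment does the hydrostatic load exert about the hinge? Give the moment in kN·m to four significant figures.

γ = 1.488 × 9.81 = 14.59728 kN/m³.
Let θ = 53° be the plate's angle to the horizontal; measure y along the incline from where the plane meets the free surface. Vertical depth h = y·sinθ with sinθ = 0.798636.
The centroid is at the centre, 1.26 m below the top of the plate, so y_c = 1.2 + 1.26 = 2.46 m and h_c = 2.46 × 0.798636 = 1.96464 m.
A = π(1.26)² = 4.98759 m².
Resultant F = γ·h_c·A = 14.59728 × 1.96464 × 4.98759 = 143.036 kN.
I_c = πr⁴/4 = π × 1.26⁴/4 = 1.97958 m⁴.
Centre of pressure: y_p = y_c + I_c/(y_c·A) = 2.46 + 1.97958/(2.46 × 4.98759) = 2.46 + 0.161342 = 2.62134 m along the plane.
The resultant acts 1.26 + 0.161342 = 1.42134 m (along the plate) below the hinge at the top edge, so the moment about the hinge is M = F × 1.42134 = 143.036 × 1.42134 = 203.303 kN·m.

M ≈ 203.3 kN·m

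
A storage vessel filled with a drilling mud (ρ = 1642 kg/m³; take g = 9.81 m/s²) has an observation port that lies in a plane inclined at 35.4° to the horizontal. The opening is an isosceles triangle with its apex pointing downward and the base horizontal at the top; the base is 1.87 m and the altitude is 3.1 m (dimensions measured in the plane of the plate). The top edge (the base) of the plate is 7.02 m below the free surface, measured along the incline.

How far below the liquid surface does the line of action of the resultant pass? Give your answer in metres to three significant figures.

h_p = 4.70 m

γ = ρg = 1642 × 9.81 / 1000 = 16.10802 kN/m³.
Let θ = 35.4° be the plate's angle to the horizontal; measure y along the incline from where the plane meets the free surface. Vertical depth h = y·sinθ with sinθ = 0.579281.
With the apex down, the centroid sits h/3 = 3.1/3 = 1.03333 m below the base (the top edge), so y_c = 7.02 + 1.03333 = 8.05333 m and h_c = 8.05333 × 0.579281 = 4.66514 m.
A = ½ × 1.87 × 3.1 = 2.8985 m².
Resultant F = γ·h_c·A = 16.10802 × 4.66514 × 2.8985 = 217.811 kN.
I_c = b·h³/36 = 1.87 × 3.1³/36 = 1.54748 m⁴.
Centre of pressure: y_p = y_c + I_c/(y_c·A) = 8.05333 + 1.54748/(8.05333 × 2.8985) = 8.05333 + 0.0662943 = 8.11962 m along the plane.
Vertically, h_p = y_p·sinθ = 8.11962 × 0.579281 = 4.70354 m.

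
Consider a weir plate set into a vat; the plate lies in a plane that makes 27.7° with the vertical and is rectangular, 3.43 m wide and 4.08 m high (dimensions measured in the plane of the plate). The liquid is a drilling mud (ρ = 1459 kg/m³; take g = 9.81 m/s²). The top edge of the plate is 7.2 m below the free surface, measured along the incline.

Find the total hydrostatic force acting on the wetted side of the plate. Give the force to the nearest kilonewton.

γ = ρg = 1459 × 9.81 / 1000 = 14.31279 kN/m³.
The plate makes 27.7° with the vertical, i.e. θ = 90° − 27.7° = 62.3° to the horizontal. Measuring y along the incline from the free-surface line, vertical depth h = y·sinθ with sinθ = 0.885394.
The centroid lies 4.08/2 = 2.04 m below the top edge, so y_c = 7.2 + 2.04 = 9.24 m and h_c = 9.24 × 0.885394 = 8.18104 m.
A = 3.43 × 4.08 = 13.9944 m².
Resultant F = γ·h_c·A = 14.31279 × 8.18104 × 13.9944 = 1638.65 kN.

F ≈ 1639 kN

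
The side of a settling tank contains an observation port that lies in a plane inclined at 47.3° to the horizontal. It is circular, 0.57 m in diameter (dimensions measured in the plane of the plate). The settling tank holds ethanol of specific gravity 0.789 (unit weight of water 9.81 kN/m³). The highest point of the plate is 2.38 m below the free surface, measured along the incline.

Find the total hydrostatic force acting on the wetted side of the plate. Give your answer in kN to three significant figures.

γ = 0.789 × 9.81 = 7.74009 kN/m³.
Let θ = 47.3° be the plate's angle to the horizontal; measure y along the incline from where the plane meets the free surface. Vertical depth h = y·sinθ with sinθ = 0.734915.
The centroid is at the centre, 0.285 m below the top of the plate, so y_c = 2.38 + 0.285 = 2.665 m and h_c = 2.665 × 0.734915 = 1.95855 m.
A = π(0.285)² = 0.255176 m².
Resultant F = γ·h_c·A = 7.74009 × 1.95855 × 0.255176 = 3.8683 kN.

F ≈ 3.87 kN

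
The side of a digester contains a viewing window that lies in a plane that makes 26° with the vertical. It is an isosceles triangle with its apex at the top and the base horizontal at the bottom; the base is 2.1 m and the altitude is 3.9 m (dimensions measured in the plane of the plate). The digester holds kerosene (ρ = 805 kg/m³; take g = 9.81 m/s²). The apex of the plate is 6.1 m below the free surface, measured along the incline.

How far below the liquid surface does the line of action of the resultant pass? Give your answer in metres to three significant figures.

γ = ρg = 805 × 9.81 / 1000 = 7.89705 kN/m³.
The plate makes 26° with the vertical, i.e. θ = 90° − 26° = 64° to the horizontal. Measuring y along the incline from the free-surface line, vertical depth h = y·sinθ with sinθ = 0.898794.
With the apex up, the centroid sits 2h/3 = 2 × 3.9/3 = 2.6 m below the apex, so y_c = 6.1 + 2.6 = 8.7 m and h_c = 8.7 × 0.898794 = 7.81951 m.
A = ½ × 2.1 × 3.9 = 4.095 m².
Resultant F = γ·h_c·A = 7.89705 × 7.81951 × 4.095 = 252.871 kN.
I_c = b·h³/36 = 2.1 × 3.9³/36 = 3.46027 m⁴.
Centre of pressure: y_p = y_c + I_c/(y_c·A) = 8.7 + 3.46027/(8.7 × 4.095) = 8.7 + 0.0971263 = 8.79713 m along the plane.
Vertically, h_p = y_p·sinθ = 8.79713 × 0.898794 = 7.90681 m.

h_p = 7.91 m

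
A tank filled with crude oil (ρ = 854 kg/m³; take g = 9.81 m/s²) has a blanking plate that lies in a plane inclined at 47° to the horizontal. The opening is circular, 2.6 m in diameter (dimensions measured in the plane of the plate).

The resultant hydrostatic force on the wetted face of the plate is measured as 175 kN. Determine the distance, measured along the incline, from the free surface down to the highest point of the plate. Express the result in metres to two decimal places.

y_top ≈ 4.08 m

γ = ρg = 854 × 9.81 / 1000 = 8.37774 kN/m³.
A = π(1.3)² = 5.30929 m².
From F = γ·h_c·A, the centroid depth is h_c = 175/(8.37774 × 5.30929) = 3.93437 m.
Let θ = 47° be the plate's angle to the horizontal; measure y along the incline from where the plane meets the free surface. Vertical depth h = y·sinθ with sinθ = 0.731354.
Along the incline, y_c = h_c/sinθ = 3.93437/0.731354 = 5.37957 m.
The centroid is at the centre, 1.3 m below the top of the plate, so the highest point sits at y_top = 5.37957 − 1.3 = 4.07957 m along the incline.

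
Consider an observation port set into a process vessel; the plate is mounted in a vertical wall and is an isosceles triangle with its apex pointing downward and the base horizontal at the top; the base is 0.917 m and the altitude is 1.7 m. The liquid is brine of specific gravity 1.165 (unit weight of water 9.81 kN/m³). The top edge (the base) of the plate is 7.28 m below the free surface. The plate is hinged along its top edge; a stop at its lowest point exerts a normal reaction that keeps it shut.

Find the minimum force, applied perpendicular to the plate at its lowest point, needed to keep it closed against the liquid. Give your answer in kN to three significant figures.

γ = 1.165 × 9.81 = 11.42865 kN/m³.
With the apex down, the centroid sits h/3 = 1.7/3 = 0.566667 m below the base (the top edge), so the centroid depth is h_c = 7.28 + 0.566667 = 7.84667 m.
A = ½ × 0.917 × 1.7 = 0.77945 m².
Resultant F = γ·h_c·A = 11.42865 × 7.84667 × 0.77945 = 69.8986 kN.
I_c = b·h³/36 = 0.917 × 1.7³/36 = 0.125145 m⁴.
Centre of pressure: y_p = y_c + I_c/(y_c·A) = 7.84667 + 0.125145/(7.84667 × 0.77945) = 7.84667 + 0.0204616 = 7.86713 m along the plane.
The resultant acts 0.566667 + 0.0204616 = 0.587129 m (along the plate) below the hinge at the top edge, so the moment about the hinge is M = F × 0.587129 = 69.8986 × 0.587129 = 41.0395 kN·m.
A normal force at the bottom, 1.7 m from the hinge, must supply this moment: P = 41.0395/1.7 = 24.1409 kN.

P ≈ 24.1 kN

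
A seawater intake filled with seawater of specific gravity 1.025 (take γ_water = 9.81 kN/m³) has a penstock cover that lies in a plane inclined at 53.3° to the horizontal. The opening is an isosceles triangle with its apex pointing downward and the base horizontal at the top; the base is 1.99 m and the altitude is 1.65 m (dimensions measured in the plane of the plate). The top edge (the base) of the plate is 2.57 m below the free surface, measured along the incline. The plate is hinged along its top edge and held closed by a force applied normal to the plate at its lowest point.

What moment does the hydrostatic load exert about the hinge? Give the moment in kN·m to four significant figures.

M ≈ 24.71 kN·m

γ = 1.025 × 9.81 = 10.05525 kN/m³.
Let θ = 53.3° be the plate's angle to the horizontal; measure y along the incline from where the plane meets the free surface. Vertical depth h = y·sinθ with sinθ = 0.801776.
With the apex down, the centroid sits h/3 = 1.65/3 = 0.55 m below the base (the top edge), so y_c = 2.57 + 0.55 = 3.12 m and h_c = 3.12 × 0.801776 = 2.50154 m.
A = ½ × 1.99 × 1.65 = 1.64175 m².
Resultant F = γ·h_c·A = 10.05525 × 2.50154 × 1.64175 = 41.2959 kN.
I_c = b·h³/36 = 1.99 × 1.65³/36 = 0.248315 m⁴.
Centre of pressure: y_p = y_c + I_c/(y_c·A) = 3.12 + 0.248315/(3.12 × 1.64175) = 3.12 + 0.0484776 = 3.16848 m along the plane.
The resultant acts 0.55 + 0.0484776 = 0.598478 m (along the plate) below the hinge at the top edge, so the moment about the hinge is M = F × 0.598478 = 41.2959 × 0.598478 = 24.7147 kN·m.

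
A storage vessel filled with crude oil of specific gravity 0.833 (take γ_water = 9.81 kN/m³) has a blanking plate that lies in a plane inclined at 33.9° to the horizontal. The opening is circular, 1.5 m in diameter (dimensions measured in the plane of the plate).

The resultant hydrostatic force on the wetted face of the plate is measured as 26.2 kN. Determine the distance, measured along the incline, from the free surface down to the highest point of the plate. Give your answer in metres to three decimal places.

y_top ≈ 2.503 m

γ = 0.833 × 9.81 = 8.17173 kN/m³.
A = π(0.75)² = 1.76715 m².
From F = γ·h_c·A, the centroid depth is h_c = 26.2/(8.17173 × 1.76715) = 1.81432 m.
Let θ = 33.9° be the plate's angle to the horizontal; measure y along the incline from where the plane meets the free surface. Vertical depth h = y·sinθ with sinθ = 0.557745.
Along the incline, y_c = h_c/sinθ = 1.81432/0.557745 = 3.25296 m.
The centroid is at the centre, 0.75 m below the top of the plate, so the highest point sits at y_top = 3.25296 − 0.75 = 2.50296 m along the incline.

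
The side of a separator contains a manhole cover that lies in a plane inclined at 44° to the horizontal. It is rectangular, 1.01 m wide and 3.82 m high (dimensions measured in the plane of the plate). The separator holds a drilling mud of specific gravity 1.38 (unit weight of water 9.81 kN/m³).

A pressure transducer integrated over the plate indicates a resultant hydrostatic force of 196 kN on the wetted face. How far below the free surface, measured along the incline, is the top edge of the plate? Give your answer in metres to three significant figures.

y_top ≈ 3.49 m

γ = 1.38 × 9.81 = 13.5378 kN/m³.
A = 1.01 × 3.82 = 3.8582 m².
From F = γ·h_c·A, the centroid depth is h_c = 196/(13.5378 × 3.8582) = 3.75252 m.
Let θ = 44° be the plate's angle to the horizontal; measure y along the incline from where the plane meets the free surface. Vertical depth h = y·sinθ with sinθ = 0.694658.
Along the incline, y_c = h_c/sinθ = 3.75252/0.694658 = 5.40197 m.
The centroid lies 3.82/2 = 1.91 m below the top edge, so the top edge sits at y_top = 5.40197 − 1.91 = 3.49197 m along the incline.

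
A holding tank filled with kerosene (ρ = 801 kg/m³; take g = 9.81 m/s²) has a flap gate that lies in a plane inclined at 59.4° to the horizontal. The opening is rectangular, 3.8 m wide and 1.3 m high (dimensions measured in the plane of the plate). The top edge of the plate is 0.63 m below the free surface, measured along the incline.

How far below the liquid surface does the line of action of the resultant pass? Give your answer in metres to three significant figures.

γ = ρg = 801 × 9.81 / 1000 = 7.85781 kN/m³.
Let θ = 59.4° be the plate's angle to the horizontal; measure y along the incline from where the plane meets the free surface. Vertical depth h = y·sinθ with sinθ = 0.860742.
The centroid lies 1.3/2 = 0.65 m below the top edge, so y_c = 0.63 + 0.65 = 1.28 m and h_c = 1.28 × 0.860742 = 1.10175 m.
A = 3.8 × 1.3 = 4.94 m².
Resultant F = γ·h_c·A = 7.85781 × 1.10175 × 4.94 = 42.7673 kN.
I_c = b·h³/12 = 3.8 × 1.3³/12 = 0.695717 m⁴.
Centre of pressure: y_p = y_c + I_c/(y_c·A) = 1.28 + 0.695717/(1.28 × 4.94) = 1.28 + 0.110026 = 1.39003 m along the plane.
Vertically, h_p = y_p·sinθ = 1.39003 × 0.860742 = 1.19646 m.

h_p = 1.20 m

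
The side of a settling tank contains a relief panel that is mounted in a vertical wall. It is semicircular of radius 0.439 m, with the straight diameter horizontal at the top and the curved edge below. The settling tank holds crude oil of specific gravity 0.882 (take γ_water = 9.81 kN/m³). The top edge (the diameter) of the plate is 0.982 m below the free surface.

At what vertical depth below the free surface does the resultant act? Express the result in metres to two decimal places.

h_p = 1.18 m

γ = 0.882 × 9.81 = 8.65242 kN/m³.
The centroid of a semicircle lies 4r/(3π) = 0.186317 m from the diameter, here below the top edge, so the centroid depth is h_c = 0.982 + 0.186317 = 1.16832 m.
A = πr²/2 = π × 0.439²/2 = 0.302725 m².
Resultant F = γ·h_c·A = 8.65242 × 1.16832 × 0.302725 = 3.06019 kN.
I_c = (π/8 − 8/(9π))·r⁴ = 0.109757 × 0.439⁴ = 0.00407653 m⁴.
Centre of pressure: y_p = y_c + I_c/(y_c·A) = 1.16832 + 0.00407653/(1.16832 × 0.302725) = 1.16832 + 0.0115261 = 1.17985 m along the plane.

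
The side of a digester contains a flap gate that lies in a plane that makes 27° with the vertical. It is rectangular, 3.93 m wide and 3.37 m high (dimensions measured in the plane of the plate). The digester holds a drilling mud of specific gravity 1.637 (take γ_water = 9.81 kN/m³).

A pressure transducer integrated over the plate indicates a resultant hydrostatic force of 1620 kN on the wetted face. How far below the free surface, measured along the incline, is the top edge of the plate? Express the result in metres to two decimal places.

γ = 1.637 × 9.81 = 16.05897 kN/m³.
A = 3.93 × 3.37 = 13.2441 m².
From F = γ·h_c·A, the centroid depth is h_c = 1620/(16.05897 × 13.2441) = 7.61684 m.
The plate makes 27° with the vertical, i.e. θ = 90° − 27° = 63° to the horizontal. Measuring y along the incline from the free-surface line, vertical depth h = y·sinθ with sinθ = 0.891007.
Along the incline, y_c = h_c/sinθ = 7.61684/0.891007 = 8.54857 m.
The centroid lies 3.37/2 = 1.685 m below the top edge, so the top edge sits at y_top = 8.54857 − 1.685 = 6.86357 m along the incline.

y_top ≈ 6.86 m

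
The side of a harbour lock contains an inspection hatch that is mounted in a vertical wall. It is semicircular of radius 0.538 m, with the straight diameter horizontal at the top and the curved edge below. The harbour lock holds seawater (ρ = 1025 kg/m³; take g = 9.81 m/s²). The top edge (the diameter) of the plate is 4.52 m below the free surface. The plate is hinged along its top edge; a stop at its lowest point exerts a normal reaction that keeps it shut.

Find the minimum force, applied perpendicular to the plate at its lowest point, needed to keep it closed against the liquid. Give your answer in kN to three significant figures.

P ≈ 9.38 kN

γ = ρg = 1025 × 9.81 / 1000 = 10.05525 kN/m³.
The centroid of a semicircle lies 4r/(3π) = 0.228334 m from the diameter, here below the top edge, so the centroid depth is h_c = 4.52 + 0.228334 = 4.74833 m.
A = πr²/2 = π × 0.538²/2 = 0.454658 m².
Resultant F = γ·h_c·A = 10.05525 × 4.74833 × 0.454658 = 21.7079 kN.
I_c = (π/8 − 8/(9π))·r⁴ = 0.109757 × 0.538⁴ = 0.0091952 m⁴.
Centre of pressure: y_p = y_c + I_c/(y_c·A) = 4.74833 + 0.0091952/(4.74833 × 0.454658) = 4.74833 + 0.00425927 = 4.75259 m along the plane.
The resultant acts 0.228334 + 0.00425927 = 0.232593 m (along the plate) below the hinge at the top edge, so the moment about the hinge is M = F × 0.232593 = 21.7079 × 0.232593 = 5.04911 kN·m.
A normal force at the bottom, 0.538 m from the hinge, must supply this moment: P = 5.04911/0.538 = 9.38496 kN.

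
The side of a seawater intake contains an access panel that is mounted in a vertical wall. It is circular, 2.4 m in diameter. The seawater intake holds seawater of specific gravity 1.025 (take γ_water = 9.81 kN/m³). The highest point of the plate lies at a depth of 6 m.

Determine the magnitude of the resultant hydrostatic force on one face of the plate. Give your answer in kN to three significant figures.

F ≈ 328 kN

γ = 1.025 × 9.81 = 10.05525 kN/m³.
The centroid is at the centre, 1.2 m below the top of the plate, so the centroid depth is h_c = 6 + 1.2 = 7.2 m.
A = π(1.2)² = 4.52389 m².
Resultant F = γ·h_c·A = 10.05525 × 7.2 × 4.52389 = 327.52 kN.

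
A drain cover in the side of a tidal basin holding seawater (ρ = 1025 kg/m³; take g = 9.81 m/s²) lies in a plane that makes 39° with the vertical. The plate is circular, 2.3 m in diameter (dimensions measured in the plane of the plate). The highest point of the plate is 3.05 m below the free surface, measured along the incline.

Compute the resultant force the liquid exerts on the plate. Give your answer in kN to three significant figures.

F ≈ 136 kN

γ = ρg = 1025 × 9.81 / 1000 = 10.05525 kN/m³.
The plate makes 39° with the vertical, i.e. θ = 90° − 39° = 51° to the horizontal. Measuring y along the incline from the free-surface line, vertical depth h = y·sinθ with sinθ = 0.777146.
The centroid is at the centre, 1.15 m below the top of the plate, so y_c = 3.05 + 1.15 = 4.2 m and h_c = 4.2 × 0.777146 = 3.26401 m.
A = π(1.15)² = 4.15476 m².
Resultant F = γ·h_c·A = 10.05525 × 3.26401 × 4.15476 = 136.361 kN.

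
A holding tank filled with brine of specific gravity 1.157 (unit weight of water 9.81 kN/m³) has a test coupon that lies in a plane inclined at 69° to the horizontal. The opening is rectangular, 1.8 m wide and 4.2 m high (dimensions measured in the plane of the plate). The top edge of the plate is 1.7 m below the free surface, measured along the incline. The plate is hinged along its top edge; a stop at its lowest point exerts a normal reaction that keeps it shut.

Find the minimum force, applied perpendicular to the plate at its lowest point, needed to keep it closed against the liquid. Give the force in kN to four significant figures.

P ≈ 180.2 kN

γ = 1.157 × 9.81 = 11.35017 kN/m³.
Let θ = 69° be the plate's angle to the horizontal; measure y along the incline from where the plane meets the free surface. Vertical depth h = y·sinθ with sinθ = 0.933580.
The centroid lies 4.2/2 = 2.1 m below the top edge, so y_c = 1.7 + 2.1 = 3.8 m and h_c = 3.8 × 0.933580 = 3.5476 m.
A = 1.8 × 4.2 = 7.56 m².
Resultant F = γ·h_c·A = 11.35017 × 3.5476 × 7.56 = 304.41 kN.
I_c = b·h³/12 = 1.8 × 4.2³/12 = 11.1132 m⁴.
Centre of pressure: y_p = y_c + I_c/(y_c·A) = 3.8 + 11.1132/(3.8 × 7.56) = 3.8 + 0.386842 = 4.18684 m along the plane.
The resultant acts 2.1 + 0.386842 = 2.48684 m (along the plate) below the hinge at the top edge, so the moment about the hinge is M = F × 2.48684 = 304.41 × 2.48684 = 757.019 kN·m.
A normal force at the bottom, 4.2 m from the hinge, must supply this moment: P = 757.019/4.2 = 180.243 kN.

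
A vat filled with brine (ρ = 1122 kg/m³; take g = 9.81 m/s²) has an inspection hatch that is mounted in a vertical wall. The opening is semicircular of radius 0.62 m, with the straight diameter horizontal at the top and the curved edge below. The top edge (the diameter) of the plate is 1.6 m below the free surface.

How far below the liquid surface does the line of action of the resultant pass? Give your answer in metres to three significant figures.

h_p = 1.88 m

γ = ρg = 1122 × 9.81 / 1000 = 11.00682 kN/m³.
The centroid of a semicircle lies 4r/(3π) = 0.263136 m from the diameter, here below the top edge, so the centroid depth is h_c = 1.6 + 0.263136 = 1.86314 m.
A = πr²/2 = π × 0.62²/2 = 0.603814 m².
Resultant F = γ·h_c·A = 11.00682 × 1.86314 × 0.603814 = 12.3826 kN.
I_c = (π/8 − 8/(9π))·r⁴ = 0.109757 × 0.62⁴ = 0.0162181 m⁴.
Centre of pressure: y_p = y_c + I_c/(y_c·A) = 1.86314 + 0.0162181/(1.86314 × 0.603814) = 1.86314 + 0.0144162 = 1.87756 m along the plane.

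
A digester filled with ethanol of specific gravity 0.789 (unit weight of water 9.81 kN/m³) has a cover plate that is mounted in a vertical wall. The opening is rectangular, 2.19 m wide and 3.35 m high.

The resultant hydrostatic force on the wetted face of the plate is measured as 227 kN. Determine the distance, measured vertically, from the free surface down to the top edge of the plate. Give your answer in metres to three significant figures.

d_top ≈ 2.32 m

γ = 0.789 × 9.81 = 7.74009 kN/m³.
A = 2.19 × 3.35 = 7.3365 m².
From F = γ·h_c·A, the centroid depth is h_c = 227/(7.74009 × 7.3365) = 3.99752 m.
The centroid lies 3.35/2 = 1.675 m below the top edge, so the top edge sits at h_top = 3.99752 − 1.675 = 2.32252 m below the surface.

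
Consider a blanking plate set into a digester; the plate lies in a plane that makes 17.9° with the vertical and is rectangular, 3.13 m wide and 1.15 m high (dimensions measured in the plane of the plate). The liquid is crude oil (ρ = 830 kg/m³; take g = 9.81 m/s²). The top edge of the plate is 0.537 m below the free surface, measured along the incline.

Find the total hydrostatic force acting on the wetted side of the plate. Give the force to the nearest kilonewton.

γ = ρg = 830 × 9.81 / 1000 = 8.1423 kN/m³.
The plate makes 17.9° with the vertical, i.e. θ = 90° − 17.9° = 72.1° to the horizontal. Measuring y along the incline from the free-surface line, vertical depth h = y·sinθ with sinθ = 0.951594.
The centroid lies 1.15/2 = 0.575 m below the top edge, so y_c = 0.537 + 0.575 = 1.112 m and h_c = 1.112 × 0.951594 = 1.05817 m.
A = 3.13 × 1.15 = 3.5995 m².
Resultant F = γ·h_c·A = 8.1423 × 1.05817 × 3.5995 = 31.0131 kN.

F ≈ 31 kN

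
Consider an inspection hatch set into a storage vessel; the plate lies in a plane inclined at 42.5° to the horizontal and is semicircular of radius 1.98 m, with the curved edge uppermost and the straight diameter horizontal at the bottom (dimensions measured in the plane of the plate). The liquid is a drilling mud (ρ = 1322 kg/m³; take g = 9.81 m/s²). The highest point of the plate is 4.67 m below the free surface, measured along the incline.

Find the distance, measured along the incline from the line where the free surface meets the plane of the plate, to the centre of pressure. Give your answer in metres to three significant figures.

y_p = 5.86 m

γ = ρg = 1322 × 9.81 / 1000 = 12.96882 kN/m³.
Let θ = 42.5° be the plate's angle to the horizontal; measure y along the incline from where the plane meets the free surface. Vertical depth h = y·sinθ with sinθ = 0.675590.
The centroid lies 4r/(3π) = 0.840338 m above the diameter, so r − 4r/(3π) = 1.98 − 0.840338 = 1.13966 m below the topmost point, so y_c = 4.67 + 1.13966 = 5.80966 m and h_c = 5.80966 × 0.675590 = 3.92495 m.
A = πr²/2 = π × 1.98²/2 = 6.15815 m².
Resultant F = γ·h_c·A = 12.96882 × 3.92495 × 6.15815 = 313.462 kN.
I_c = (π/8 − 8/(9π))·r⁴ = 0.109757 × 1.98⁴ = 1.68691 m⁴.
Centre of pressure: y_p = y_c + I_c/(y_c·A) = 5.80966 + 1.68691/(5.80966 × 6.15815) = 5.80966 + 0.047151 = 5.85681 m along the plane.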